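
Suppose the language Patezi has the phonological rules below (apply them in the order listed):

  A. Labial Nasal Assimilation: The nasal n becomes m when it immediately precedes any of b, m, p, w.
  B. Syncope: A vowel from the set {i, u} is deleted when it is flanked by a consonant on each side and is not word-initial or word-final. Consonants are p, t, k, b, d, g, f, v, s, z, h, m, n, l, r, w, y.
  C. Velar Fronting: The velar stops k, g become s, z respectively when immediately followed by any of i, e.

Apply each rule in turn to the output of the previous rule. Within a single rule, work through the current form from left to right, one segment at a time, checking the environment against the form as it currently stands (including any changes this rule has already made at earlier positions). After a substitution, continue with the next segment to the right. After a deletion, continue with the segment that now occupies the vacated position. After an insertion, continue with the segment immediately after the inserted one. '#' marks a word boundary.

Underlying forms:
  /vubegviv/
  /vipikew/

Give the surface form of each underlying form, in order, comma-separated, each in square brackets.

/vubegviv/:
  A Labial Nasal Assimilation: no change — [vubegviv]
  B Syncope: [vubegviv] → [vbegvv]
  C Velar Fronting: no change — [vbegvv]
/vipikew/:
  A Labial Nasal Assimilation: no change — [vipikew]
  B Syncope: [vipikew] → [vpkew]
  C Velar Fronting: [vpkew] → [vpsew]

[vbegvv], [vpsew]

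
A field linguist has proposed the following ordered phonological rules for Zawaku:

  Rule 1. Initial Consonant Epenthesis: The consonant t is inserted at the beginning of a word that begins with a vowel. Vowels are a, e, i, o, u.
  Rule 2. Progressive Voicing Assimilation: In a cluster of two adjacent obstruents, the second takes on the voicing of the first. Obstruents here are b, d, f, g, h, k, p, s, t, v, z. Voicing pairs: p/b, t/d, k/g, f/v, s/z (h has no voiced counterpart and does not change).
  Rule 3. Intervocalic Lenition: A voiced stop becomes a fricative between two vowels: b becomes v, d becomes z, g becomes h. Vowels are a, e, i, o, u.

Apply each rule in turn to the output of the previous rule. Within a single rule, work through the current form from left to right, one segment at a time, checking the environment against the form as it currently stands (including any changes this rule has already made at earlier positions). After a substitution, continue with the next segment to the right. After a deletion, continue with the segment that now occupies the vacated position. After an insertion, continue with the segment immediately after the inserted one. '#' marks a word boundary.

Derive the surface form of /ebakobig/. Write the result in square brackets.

[tevakovig]

Rule 1 Initial Consonant Epenthesis: [ebakobig] → [tebakobig]
Rule 2 Progressive Voicing Assimilation: no change — [tebakobig]
Rule 3 Intervocalic Lenition: [tebakobig] → [tevakovig]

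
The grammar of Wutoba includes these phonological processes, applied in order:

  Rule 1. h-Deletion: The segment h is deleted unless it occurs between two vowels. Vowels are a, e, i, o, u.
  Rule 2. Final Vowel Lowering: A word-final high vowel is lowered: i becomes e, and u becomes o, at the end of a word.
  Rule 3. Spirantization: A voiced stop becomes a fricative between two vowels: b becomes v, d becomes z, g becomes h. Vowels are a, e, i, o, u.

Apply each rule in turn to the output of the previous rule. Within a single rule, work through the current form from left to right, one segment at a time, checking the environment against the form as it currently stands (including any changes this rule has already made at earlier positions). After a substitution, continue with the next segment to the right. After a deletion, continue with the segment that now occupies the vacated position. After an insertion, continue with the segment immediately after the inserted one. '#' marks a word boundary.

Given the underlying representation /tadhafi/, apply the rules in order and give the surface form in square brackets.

[tazafe]

Rule 1 h-Deletion: [tadhafi] → [tadafi]
Rule 2 Final Vowel Lowering: [tadafi] → [tadafe]
Rule 3 Spirantization: [tadafe] → [tazafe]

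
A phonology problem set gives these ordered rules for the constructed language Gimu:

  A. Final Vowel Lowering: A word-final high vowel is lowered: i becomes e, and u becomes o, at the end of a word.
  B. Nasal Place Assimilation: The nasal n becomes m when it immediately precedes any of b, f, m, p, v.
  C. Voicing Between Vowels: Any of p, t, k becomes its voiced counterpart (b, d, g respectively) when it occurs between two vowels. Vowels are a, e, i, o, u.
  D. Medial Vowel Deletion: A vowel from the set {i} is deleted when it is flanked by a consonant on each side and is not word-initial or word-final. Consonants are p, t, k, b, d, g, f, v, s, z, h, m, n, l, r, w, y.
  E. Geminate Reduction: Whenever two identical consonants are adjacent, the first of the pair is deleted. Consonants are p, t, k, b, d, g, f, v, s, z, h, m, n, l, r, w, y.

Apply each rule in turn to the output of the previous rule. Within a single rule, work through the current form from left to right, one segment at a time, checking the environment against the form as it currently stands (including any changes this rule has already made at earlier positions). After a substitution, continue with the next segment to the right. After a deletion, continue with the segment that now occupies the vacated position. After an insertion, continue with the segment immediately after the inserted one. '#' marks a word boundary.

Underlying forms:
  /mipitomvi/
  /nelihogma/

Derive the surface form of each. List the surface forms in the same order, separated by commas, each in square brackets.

/mipitomvi/:
  A Final Vowel Lowering: [mipitomvi] → [mipitomve]
  B Nasal Place Assimilation: no change — [mipitomve]
  C Voicing Between Vowels: [mipitomve] → [mibidomve]
  D Medial Vowel Deletion: [mibidomve] → [mbdomve]
  E Geminate Reduction: no change — [mbdomve]
/nelihogma/:
  A Final Vowel Lowering: no change — [nelihogma]
  B Nasal Place Assimilation: no change — [nelihogma]
  C Voicing Between Vowels: no change — [nelihogma]
  D Medial Vowel Deletion: [nelihogma] → [nelhogma]
  E Geminate Reduction: no change — [nelhogma]

[mbdomve], [nelhogma]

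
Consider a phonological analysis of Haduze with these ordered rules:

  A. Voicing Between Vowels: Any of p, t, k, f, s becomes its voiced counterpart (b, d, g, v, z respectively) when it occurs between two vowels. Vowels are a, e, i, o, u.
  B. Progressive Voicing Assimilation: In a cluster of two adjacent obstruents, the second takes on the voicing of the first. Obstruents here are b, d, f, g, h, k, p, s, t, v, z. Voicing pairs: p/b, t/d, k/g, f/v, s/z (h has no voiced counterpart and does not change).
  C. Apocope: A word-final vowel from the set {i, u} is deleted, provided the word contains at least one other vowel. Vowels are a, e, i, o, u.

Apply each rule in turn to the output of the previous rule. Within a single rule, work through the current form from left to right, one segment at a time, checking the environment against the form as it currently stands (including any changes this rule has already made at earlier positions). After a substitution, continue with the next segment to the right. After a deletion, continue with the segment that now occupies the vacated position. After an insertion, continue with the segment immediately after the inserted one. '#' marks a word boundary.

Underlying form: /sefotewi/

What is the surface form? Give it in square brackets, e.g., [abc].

A Voicing Between Vowels: [sefotewi] → [sevodewi]
B Progressive Voicing Assimilation: no change — [sevodewi]
C Apocope: [sevodewi] → [sevodew]

[sevodew]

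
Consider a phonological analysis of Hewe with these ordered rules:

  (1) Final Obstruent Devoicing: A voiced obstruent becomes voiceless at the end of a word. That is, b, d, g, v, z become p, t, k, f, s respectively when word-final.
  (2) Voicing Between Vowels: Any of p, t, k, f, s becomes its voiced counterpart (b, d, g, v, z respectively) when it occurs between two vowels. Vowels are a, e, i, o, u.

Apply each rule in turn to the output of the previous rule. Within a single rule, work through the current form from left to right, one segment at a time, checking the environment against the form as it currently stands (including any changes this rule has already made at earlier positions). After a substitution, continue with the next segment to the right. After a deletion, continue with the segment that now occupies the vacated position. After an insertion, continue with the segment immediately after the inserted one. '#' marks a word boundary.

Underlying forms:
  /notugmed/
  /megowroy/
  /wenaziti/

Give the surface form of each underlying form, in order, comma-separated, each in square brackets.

/notugmed/:
  (1) Final Obstruent Devoicing: [notugmed] → [notugmet]
  (2) Voicing Between Vowels: [notugmet] → [nodugmet]
/megowroy/:
  (1) Final Obstruent Devoicing: no change — [megowroy]
  (2) Voicing Between Vowels: no change — [megowroy]
/wenaziti/:
  (1) Final Obstruent Devoicing: no change — [wenaziti]
  (2) Voicing Between Vowels: [wenaziti] → [wenazidi]

[nodugmet], [megowroy], [wenazidi]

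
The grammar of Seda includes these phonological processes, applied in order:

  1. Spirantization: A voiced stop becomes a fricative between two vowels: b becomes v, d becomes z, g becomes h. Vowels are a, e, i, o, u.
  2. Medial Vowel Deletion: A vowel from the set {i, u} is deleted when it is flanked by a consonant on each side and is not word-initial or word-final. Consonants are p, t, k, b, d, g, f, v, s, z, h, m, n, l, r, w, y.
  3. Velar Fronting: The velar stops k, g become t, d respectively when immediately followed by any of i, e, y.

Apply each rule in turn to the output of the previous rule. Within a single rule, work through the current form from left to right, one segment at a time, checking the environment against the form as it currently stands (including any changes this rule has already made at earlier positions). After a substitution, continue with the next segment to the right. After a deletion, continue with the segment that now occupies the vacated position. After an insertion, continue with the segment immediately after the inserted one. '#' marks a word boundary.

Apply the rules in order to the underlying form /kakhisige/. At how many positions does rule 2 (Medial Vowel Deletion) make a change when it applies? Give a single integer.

2

1 Spirantization: [kakhisige] → [kakhisihe]
2 Medial Vowel Deletion: [kakhisihe] → [kakhshe]
3 Velar Fronting: no change — [kakhshe]
Rule 2 changed 2 position(s).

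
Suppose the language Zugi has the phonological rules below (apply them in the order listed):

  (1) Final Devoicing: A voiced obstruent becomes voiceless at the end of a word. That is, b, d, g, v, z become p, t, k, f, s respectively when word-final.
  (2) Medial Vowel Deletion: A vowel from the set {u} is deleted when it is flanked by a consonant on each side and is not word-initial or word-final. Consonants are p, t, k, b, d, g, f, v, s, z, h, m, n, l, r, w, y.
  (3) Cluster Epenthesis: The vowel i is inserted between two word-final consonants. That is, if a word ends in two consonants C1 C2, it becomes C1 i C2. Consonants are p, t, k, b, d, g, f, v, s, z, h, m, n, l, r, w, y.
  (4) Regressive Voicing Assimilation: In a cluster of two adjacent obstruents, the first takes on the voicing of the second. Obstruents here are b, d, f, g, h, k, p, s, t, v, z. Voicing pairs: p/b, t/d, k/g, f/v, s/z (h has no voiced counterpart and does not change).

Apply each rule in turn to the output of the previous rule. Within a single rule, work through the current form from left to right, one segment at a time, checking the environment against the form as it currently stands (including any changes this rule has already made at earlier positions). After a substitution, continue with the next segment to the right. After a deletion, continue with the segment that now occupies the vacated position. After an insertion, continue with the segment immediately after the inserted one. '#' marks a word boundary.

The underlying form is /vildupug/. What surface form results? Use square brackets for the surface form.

(1) Final Devoicing: [vildupug] → [vildupuk]
(2) Medial Vowel Deletion: [vildupuk] → [vildpk]
(3) Cluster Epenthesis: [vildpk] → [vildpik]
(4) Regressive Voicing Assimilation: [vildpik] → [viltpik]

[viltpik]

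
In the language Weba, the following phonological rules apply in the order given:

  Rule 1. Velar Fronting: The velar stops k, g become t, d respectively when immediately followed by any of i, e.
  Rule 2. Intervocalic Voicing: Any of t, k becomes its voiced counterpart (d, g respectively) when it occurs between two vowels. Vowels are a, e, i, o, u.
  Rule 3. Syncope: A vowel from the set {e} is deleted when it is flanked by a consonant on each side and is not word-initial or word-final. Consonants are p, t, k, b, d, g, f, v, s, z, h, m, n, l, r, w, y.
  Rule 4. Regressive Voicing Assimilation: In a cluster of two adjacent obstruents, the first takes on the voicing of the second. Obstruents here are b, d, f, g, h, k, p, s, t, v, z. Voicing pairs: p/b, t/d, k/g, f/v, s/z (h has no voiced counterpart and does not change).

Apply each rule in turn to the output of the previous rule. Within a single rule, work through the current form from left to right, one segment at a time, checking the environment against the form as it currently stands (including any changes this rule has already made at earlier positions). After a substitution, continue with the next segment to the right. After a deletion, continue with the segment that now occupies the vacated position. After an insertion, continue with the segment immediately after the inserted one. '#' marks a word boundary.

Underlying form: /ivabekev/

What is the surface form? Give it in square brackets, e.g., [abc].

[ivabdv]

Rule 1 Velar Fronting: [ivabekev] → [ivabetev]
Rule 2 Intervocalic Voicing: [ivabetev] → [ivabedev]
Rule 3 Syncope: [ivabedev] → [ivabdv]
Rule 4 Regressive Voicing Assimilation: no change — [ivabdv]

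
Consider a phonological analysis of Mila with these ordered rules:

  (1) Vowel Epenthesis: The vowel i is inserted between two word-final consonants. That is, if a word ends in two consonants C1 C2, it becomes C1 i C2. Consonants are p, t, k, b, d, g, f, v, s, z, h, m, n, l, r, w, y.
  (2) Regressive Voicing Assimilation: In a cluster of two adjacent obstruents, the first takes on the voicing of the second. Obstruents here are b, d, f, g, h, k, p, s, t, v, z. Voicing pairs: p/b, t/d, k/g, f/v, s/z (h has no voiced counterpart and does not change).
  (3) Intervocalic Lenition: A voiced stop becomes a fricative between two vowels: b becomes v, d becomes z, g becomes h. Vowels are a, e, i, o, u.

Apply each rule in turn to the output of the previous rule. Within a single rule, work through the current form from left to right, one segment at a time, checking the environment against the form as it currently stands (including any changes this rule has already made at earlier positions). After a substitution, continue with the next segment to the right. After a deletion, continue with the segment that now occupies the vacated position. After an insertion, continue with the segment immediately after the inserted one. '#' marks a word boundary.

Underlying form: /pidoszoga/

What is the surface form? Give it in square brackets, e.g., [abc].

(1) Vowel Epenthesis: no change — [pidoszoga]
(2) Regressive Voicing Assimilation: [pidoszoga] → [pidozzoga]
(3) Intervocalic Lenition: [pidozzoga] → [pizozzoha]

[pizozzoha]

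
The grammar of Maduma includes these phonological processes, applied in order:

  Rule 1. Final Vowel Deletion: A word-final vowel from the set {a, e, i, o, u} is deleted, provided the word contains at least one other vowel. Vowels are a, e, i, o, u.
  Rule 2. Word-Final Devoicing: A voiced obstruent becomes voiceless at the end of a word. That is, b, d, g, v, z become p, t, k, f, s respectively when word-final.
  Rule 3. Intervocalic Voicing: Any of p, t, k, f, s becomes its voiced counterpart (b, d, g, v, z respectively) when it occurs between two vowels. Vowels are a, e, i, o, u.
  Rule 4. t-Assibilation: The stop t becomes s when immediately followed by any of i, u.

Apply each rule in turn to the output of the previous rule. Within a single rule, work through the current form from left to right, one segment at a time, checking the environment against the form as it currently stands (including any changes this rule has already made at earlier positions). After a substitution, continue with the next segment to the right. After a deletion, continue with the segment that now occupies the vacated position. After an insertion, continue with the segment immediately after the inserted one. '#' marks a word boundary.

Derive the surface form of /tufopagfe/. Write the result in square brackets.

Rule 1 Final Vowel Deletion: [tufopagfe] → [tufopagf]
Rule 2 Word-Final Devoicing: no change — [tufopagf]
Rule 3 Intervocalic Voicing: [tufopagf] → [tuvobagf]
Rule 4 t-Assibilation: [tuvobagf] → [suvobagf]

[suvobagf]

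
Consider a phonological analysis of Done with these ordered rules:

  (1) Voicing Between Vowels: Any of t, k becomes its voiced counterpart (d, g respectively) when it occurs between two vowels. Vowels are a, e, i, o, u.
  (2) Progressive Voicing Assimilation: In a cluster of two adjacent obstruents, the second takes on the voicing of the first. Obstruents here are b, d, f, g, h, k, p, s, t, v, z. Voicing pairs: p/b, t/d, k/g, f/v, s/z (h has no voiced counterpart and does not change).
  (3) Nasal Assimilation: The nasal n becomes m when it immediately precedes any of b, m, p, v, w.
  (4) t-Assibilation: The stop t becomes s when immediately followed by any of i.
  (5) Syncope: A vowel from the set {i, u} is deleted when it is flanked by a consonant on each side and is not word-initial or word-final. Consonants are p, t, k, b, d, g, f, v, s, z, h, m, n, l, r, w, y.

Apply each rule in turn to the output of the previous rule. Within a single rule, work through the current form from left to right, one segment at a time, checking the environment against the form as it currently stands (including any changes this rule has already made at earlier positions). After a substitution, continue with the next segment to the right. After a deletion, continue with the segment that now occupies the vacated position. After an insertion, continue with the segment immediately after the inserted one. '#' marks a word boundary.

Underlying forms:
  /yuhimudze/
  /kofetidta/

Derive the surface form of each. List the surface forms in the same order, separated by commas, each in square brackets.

/yuhimudze/:
  (1) Voicing Between Vowels: no change — [yuhimudze]
  (2) Progressive Voicing Assimilation: no change — [yuhimudze]
  (3) Nasal Assimilation: no change — [yuhimudze]
  (4) t-Assibilation: no change — [yuhimudze]
  (5) Syncope: [yuhimudze] → [yhmdze]
/kofetidta/:
  (1) Voicing Between Vowels: [kofetidta] → [kofedidta]
  (2) Progressive Voicing Assimilation: [kofedidta] → [kofedidda]
  (3) Nasal Assimilation: no change — [kofedidda]
  (4) t-Assibilation: no change — [kofedidda]
  (5) Syncope: [kofedidda] → [kofeddda]

[yhmdze], [kofeddda]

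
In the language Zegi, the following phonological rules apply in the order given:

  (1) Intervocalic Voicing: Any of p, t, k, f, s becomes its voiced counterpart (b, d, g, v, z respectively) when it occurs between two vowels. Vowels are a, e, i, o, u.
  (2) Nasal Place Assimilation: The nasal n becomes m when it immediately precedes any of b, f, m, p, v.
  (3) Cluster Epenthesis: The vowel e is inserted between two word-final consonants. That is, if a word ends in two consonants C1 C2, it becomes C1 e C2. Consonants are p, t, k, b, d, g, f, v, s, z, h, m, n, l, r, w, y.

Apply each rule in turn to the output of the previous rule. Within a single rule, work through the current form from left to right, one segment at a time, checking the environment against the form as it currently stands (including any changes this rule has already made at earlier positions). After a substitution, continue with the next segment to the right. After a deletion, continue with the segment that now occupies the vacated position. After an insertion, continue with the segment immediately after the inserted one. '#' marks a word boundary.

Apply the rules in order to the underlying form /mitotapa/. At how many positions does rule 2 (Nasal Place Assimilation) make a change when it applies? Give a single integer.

(1) Intervocalic Voicing: [mitotapa] → [midodaba]
(2) Nasal Place Assimilation: no change — [midodaba]
(3) Cluster Epenthesis: no change — [midodaba]
Rule 2 changed 0 position(s).

0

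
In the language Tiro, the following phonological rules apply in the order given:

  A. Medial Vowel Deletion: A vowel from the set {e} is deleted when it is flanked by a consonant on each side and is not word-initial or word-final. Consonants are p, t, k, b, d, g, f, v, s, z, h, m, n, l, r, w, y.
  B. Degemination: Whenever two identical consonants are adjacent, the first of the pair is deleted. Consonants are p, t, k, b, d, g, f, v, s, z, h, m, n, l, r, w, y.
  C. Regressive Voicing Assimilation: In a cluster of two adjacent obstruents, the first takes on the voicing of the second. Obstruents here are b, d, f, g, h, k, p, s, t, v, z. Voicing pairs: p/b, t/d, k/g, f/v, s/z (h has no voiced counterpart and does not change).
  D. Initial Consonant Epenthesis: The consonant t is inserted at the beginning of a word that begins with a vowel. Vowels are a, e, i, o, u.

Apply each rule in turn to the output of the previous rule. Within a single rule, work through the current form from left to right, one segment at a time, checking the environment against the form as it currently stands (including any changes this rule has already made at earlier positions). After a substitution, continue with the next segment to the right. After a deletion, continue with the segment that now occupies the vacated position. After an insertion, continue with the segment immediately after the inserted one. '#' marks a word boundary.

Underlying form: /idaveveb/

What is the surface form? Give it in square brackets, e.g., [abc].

A Medial Vowel Deletion: [idaveveb] → [idavvb]
B Degemination: [idavvb] → [idavb]
C Regressive Voicing Assimilation: no change — [idavb]
D Initial Consonant Epenthesis: [idavb] → [tidavb]

[tidavb]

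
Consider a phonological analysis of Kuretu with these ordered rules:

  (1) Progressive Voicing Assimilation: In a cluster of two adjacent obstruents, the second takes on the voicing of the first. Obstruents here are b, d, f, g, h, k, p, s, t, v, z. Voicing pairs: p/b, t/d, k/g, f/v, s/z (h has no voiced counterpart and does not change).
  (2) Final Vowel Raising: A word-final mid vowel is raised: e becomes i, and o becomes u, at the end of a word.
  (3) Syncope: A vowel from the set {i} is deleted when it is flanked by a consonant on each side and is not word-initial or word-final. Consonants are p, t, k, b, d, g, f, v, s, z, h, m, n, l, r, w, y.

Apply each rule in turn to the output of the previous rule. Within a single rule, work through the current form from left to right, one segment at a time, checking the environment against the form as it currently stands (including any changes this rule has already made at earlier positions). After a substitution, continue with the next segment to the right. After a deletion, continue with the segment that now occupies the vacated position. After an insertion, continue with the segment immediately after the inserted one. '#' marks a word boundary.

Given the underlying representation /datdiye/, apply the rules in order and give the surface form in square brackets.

[dattyi]

(1) Progressive Voicing Assimilation: [datdiye] → [dattiye]
(2) Final Vowel Raising: [dattiye] → [dattiyi]
(3) Syncope: [dattiyi] → [dattyi]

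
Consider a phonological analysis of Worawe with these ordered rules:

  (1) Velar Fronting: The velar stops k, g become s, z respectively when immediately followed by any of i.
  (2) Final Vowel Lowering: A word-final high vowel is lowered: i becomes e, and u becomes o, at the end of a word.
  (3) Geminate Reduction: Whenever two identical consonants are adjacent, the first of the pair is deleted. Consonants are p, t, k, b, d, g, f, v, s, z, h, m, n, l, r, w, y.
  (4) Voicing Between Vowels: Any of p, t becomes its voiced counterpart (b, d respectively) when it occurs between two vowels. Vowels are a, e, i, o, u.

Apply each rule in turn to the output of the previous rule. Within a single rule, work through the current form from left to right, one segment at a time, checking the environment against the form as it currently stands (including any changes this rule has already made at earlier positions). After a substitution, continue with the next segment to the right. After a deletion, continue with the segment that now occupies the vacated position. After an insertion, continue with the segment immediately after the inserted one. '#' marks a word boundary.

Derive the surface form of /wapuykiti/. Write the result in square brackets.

[wabuyside]

(1) Velar Fronting: [wapuykiti] → [wapuysiti]
(2) Final Vowel Lowering: [wapuysiti] → [wapuysite]
(3) Geminate Reduction: no change — [wapuysite]
(4) Voicing Between Vowels: [wapuysite] → [wabuyside]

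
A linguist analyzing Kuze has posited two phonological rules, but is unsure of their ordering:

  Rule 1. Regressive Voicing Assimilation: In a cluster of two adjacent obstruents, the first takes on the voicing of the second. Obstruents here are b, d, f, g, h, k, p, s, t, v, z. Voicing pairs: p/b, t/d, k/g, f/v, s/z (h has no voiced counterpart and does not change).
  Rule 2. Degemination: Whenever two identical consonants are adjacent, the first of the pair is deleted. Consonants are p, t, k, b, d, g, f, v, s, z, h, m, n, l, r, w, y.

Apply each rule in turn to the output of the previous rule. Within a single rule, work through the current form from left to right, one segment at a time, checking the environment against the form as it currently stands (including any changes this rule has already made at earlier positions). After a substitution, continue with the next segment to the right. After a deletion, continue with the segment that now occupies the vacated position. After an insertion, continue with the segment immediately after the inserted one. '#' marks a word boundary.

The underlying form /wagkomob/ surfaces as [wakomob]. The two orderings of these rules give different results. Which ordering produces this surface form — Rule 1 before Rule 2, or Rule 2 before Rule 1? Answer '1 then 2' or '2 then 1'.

Order 1 then 2:
  1 Regressive Voicing Assimilation: [wagkomob] → [wakkomob]
  2 Degemination: [wakkomob] → [wakomob]
  result: [wakomob]
Order 2 then 1:
  2 Degemination: no change — [wagkomob]
  1 Regressive Voicing Assimilation: [wagkomob] → [wakkomob]
  result: [wakkomob]

1 then 2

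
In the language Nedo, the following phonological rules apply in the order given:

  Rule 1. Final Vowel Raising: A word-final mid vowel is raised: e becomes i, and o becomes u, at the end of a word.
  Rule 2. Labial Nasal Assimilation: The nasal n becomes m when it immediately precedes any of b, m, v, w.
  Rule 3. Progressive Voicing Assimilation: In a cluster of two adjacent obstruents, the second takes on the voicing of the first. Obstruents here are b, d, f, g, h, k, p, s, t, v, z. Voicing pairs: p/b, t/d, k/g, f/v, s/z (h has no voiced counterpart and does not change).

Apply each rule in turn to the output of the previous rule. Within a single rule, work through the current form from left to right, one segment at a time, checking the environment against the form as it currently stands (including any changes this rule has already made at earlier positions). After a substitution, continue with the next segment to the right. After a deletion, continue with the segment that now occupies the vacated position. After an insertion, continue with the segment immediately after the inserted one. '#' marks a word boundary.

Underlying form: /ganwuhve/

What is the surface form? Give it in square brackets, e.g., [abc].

Rule 1 Final Vowel Raising: [ganwuhve] → [ganwuhvi]
Rule 2 Labial Nasal Assimilation: [ganwuhvi] → [gamwuhvi]
Rule 3 Progressive Voicing Assimilation: [gamwuhvi] → [gamwuhfi]

[gamwuhfi]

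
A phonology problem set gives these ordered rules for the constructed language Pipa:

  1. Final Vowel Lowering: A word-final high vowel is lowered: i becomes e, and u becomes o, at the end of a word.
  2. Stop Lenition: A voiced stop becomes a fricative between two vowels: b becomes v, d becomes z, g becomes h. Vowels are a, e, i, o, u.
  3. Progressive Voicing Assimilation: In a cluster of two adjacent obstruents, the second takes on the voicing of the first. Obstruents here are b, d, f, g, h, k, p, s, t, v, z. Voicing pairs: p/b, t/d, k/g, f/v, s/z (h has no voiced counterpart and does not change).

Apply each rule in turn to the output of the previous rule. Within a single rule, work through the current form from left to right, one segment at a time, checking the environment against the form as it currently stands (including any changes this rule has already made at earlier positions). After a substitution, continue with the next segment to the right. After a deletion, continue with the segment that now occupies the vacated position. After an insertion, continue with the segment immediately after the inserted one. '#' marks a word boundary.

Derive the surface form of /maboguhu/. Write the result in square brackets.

[mavohuho]

1 Final Vowel Lowering: [maboguhu] → [maboguho]
2 Stop Lenition: [maboguho] → [mavohuho]
3 Progressive Voicing Assimilation: no change — [mavohuho]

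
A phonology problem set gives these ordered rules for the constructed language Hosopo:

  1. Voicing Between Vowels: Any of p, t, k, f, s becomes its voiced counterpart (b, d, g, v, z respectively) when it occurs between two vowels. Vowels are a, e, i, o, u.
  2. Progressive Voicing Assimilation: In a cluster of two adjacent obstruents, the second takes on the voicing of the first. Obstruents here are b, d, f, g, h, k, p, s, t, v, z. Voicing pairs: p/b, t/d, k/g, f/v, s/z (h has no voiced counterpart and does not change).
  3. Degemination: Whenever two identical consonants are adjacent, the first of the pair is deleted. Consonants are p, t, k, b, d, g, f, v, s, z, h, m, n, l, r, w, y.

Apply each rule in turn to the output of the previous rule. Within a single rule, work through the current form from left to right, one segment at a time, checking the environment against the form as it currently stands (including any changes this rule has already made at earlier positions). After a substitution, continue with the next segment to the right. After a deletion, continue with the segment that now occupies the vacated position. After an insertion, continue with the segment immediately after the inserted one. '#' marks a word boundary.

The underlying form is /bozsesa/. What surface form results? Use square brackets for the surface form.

[bozeza]

1 Voicing Between Vowels: [bozsesa] → [bozseza]
2 Progressive Voicing Assimilation: [bozseza] → [bozzeza]
3 Degemination: [bozzeza] → [bozeza]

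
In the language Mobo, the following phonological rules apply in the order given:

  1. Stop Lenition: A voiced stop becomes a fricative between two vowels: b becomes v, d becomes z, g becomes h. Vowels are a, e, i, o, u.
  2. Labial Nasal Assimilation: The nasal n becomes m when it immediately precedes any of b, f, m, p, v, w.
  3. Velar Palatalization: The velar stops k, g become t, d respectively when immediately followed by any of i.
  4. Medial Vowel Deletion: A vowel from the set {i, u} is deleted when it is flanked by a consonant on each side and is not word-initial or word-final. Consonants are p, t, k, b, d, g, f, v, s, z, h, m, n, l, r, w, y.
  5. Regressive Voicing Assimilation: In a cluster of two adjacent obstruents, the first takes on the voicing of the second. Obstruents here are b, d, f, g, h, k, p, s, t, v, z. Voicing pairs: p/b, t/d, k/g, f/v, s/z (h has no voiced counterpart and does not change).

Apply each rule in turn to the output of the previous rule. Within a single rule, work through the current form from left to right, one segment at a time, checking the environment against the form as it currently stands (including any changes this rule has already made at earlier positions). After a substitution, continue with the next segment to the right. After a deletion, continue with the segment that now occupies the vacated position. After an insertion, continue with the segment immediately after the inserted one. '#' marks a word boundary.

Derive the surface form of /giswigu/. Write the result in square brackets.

[tswhu]

1 Stop Lenition: [giswigu] → [giswihu]
2 Labial Nasal Assimilation: no change — [giswihu]
3 Velar Palatalization: [giswihu] → [diswihu]
4 Medial Vowel Deletion: [diswihu] → [dswhu]
5 Regressive Voicing Assimilation: [dswhu] → [tswhu]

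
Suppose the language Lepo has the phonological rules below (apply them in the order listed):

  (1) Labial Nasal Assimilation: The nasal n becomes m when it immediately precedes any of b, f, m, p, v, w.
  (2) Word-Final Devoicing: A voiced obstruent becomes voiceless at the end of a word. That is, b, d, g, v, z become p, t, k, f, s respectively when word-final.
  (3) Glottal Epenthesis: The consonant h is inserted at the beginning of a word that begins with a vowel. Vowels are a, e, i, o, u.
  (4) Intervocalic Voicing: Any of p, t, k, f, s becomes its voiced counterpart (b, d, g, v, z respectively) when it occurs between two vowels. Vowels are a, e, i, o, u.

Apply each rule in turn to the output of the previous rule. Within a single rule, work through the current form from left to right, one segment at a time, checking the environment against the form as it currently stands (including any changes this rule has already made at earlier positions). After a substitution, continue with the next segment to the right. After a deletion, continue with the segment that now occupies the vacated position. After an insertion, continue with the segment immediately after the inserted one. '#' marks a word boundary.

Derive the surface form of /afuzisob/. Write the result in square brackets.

[havuzizop]

(1) Labial Nasal Assimilation: no change — [afuzisob]
(2) Word-Final Devoicing: [afuzisob] → [afuzisop]
(3) Glottal Epenthesis: [afuzisop] → [hafuzisop]
(4) Intervocalic Voicing: [hafuzisop] → [havuzizop]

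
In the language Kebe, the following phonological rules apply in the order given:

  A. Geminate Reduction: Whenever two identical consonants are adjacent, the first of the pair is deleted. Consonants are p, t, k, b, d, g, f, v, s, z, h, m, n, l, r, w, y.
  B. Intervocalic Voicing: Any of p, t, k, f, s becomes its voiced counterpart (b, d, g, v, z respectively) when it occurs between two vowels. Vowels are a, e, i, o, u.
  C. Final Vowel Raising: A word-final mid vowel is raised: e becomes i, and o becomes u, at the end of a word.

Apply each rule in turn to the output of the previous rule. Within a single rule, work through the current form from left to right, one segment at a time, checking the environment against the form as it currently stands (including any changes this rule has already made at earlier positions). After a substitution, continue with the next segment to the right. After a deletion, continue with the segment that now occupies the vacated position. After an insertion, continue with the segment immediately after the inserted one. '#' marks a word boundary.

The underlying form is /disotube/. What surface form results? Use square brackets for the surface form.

[dizodubi]

A Geminate Reduction: no change — [disotube]
B Intervocalic Voicing: [disotube] → [dizodube]
C Final Vowel Raising: [dizodube] → [dizodubi]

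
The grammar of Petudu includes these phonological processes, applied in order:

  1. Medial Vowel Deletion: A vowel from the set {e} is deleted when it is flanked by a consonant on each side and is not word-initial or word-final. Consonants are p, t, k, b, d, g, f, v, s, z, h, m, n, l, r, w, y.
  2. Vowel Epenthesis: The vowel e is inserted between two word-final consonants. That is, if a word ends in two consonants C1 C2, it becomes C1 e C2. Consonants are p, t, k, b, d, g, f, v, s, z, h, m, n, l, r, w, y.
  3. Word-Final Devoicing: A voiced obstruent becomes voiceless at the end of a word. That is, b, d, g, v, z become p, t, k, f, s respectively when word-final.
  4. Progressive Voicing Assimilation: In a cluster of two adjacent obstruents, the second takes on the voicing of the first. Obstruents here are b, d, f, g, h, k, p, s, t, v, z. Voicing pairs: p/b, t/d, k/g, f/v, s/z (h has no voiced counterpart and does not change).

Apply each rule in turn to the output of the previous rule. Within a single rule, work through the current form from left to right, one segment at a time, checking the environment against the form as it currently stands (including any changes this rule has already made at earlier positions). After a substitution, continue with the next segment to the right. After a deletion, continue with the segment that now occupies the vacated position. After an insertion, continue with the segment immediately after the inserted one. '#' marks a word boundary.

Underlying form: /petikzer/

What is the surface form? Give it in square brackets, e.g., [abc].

1 Medial Vowel Deletion: [petikzer] → [ptikzr]
2 Vowel Epenthesis: [ptikzr] → [ptikzer]
3 Word-Final Devoicing: no change — [ptikzer]
4 Progressive Voicing Assimilation: [ptikzer] → [ptikser]

[ptikser]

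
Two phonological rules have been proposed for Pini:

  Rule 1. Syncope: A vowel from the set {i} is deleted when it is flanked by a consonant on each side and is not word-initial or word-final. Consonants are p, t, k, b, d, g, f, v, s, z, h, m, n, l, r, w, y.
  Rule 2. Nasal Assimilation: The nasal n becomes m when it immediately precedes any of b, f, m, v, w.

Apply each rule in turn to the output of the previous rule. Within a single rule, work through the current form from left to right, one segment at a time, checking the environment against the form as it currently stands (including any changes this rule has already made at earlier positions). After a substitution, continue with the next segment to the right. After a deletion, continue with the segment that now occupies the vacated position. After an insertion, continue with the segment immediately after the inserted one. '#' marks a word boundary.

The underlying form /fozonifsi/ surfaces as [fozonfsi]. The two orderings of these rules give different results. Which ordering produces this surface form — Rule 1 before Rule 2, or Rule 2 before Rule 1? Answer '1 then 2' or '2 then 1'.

2 then 1

Order 1 then 2:
  1 Syncope: [fozonifsi] → [fozonfsi]
  2 Nasal Assimilation: [fozonfsi] → [fozomfsi]
  result: [fozomfsi]
Order 2 then 1:
  2 Nasal Assimilation: no change — [fozonifsi]
  1 Syncope: [fozonifsi] → [fozonfsi]
  result: [fozonfsi]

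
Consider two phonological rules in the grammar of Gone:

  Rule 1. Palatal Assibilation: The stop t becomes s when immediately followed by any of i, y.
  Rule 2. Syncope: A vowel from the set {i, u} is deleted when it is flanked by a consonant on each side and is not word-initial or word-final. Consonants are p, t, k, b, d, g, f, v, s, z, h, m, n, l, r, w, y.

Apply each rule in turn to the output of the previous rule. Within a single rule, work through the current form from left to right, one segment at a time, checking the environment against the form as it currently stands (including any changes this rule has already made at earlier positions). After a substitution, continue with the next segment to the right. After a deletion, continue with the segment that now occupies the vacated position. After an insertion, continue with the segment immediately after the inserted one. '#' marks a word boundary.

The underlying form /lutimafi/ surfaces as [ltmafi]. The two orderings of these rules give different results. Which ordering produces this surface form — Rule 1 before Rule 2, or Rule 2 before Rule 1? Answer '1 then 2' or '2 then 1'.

2 then 1

Order 1 then 2:
  1 Palatal Assibilation: [lutimafi] → [lusimafi]
  2 Syncope: [lusimafi] → [lsmafi]
  result: [lsmafi]
Order 2 then 1:
  2 Syncope: [lutimafi] → [ltmafi]
  1 Palatal Assibilation: no change — [ltmafi]
  result: [ltmafi]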